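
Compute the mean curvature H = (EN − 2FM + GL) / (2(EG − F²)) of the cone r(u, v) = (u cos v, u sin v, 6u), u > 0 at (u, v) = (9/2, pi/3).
H = 2*sqrt(37)/111

With E = 37, F = 0, G = u^2, L = 0, M = 0, N = 6*sqrt(37)*u^2/(37*Abs(u)), assemble
  H = (EN − 2FM + GL) / (2(EG − F²)) = 3*sqrt(37)/(37*Abs(u)).
At (u, v) = (9/2, pi/3): H = 2*sqrt(37)/111.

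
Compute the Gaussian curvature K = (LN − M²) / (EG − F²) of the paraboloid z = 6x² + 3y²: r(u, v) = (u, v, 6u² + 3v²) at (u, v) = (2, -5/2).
K = 18/160801

Coefficients of the first fundamental form: E = 144*u^2 + 1, F = 72*u*v, G = 36*v^2 + 1.
Coefficients of the second fundamental form: L = 12/sqrt(144*u^2 + 36*v^2 + 1), M = 0, N = 6/sqrt(144*u^2 + 36*v^2 + 1).
Assemble K = (LN − M²)/(EG − F²) = 72/(20736*u^4 + 10368*u^2*v^2 + 288*u^2 + 1296*v^4 + 72*v^2 + 1). At (u, v) = (2, -5/2): K = 18/160801.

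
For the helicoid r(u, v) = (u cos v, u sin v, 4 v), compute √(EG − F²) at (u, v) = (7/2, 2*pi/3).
√(EG − F²)|_{(7/2, 2*pi/3)} = sqrt(113)/2

E = 1, F = 0, G = u^2 + 16; EG − F² = u^2 + 16; √(EG − F²) = sqrt(u^2 + 16). At the given point: sqrt(113)/2.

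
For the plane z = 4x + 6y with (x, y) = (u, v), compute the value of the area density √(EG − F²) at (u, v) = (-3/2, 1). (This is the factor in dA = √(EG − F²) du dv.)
√(EG − F²)|_{(-3/2, 1)} = sqrt(53)

E = 17, F = 24, G = 37, so EG − F² = 53. Taking the positive square root: √(EG − F²) = sqrt(53). At (u, v) = (-3/2, 1): sqrt(53).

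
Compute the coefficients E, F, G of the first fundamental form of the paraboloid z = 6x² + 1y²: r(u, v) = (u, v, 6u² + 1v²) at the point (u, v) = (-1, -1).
E = 145;  F = 24;  G = 5

Partials: r_u = (1, 0, 12*u), r_v = (0, 1, 2*v). As functions of (u, v):
  E = r_u · r_u = 144*u^2 + 1,
  F = r_u · r_v = 24*u*v,
  G = r_v · r_v = 4*v^2 + 1.
Evaluating at (u, v) = (-1, -1): E = 145, F = 24, G = 5.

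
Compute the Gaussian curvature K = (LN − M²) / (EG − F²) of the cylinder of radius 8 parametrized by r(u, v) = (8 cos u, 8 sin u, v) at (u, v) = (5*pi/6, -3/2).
K = 0

Coefficients of the first fundamental form: E = 64, F = 0, G = 1.
Coefficients of the second fundamental form: L = -8, M = 0, N = 0.
Assemble K = (LN − M²)/(EG − F²) = 0. At (u, v) = (5*pi/6, -3/2): K = 0.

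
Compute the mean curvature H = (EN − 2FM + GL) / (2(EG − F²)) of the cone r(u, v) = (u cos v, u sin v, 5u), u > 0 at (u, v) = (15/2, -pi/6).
H = sqrt(26)/78

With E = 26, F = 0, G = u^2, L = 0, M = 0, N = 5*sqrt(26)*u^2/(26*Abs(u)), assemble
  H = (EN − 2FM + GL) / (2(EG − F²)) = 5*sqrt(26)/(52*Abs(u)).
At (u, v) = (15/2, -pi/6): H = sqrt(26)/78.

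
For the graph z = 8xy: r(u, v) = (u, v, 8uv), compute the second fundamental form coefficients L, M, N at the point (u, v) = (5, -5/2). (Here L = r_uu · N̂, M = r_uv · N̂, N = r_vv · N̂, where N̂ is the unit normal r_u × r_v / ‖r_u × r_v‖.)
L = 0;  M = 8*sqrt(2001)/2001;  N = 0

Compute the unit normal N̂(u, v) = (-8*v/sqrt(64*u^2 + 64*v^2 + 1), -8*u/sqrt(64*u^2 + 64*v^2 + 1), 1/sqrt(64*u^2 + 64*v^2 + 1)), and the second partials r_uu, r_uv, r_vv. Take dot products:
  L(u, v) = r_uu · N̂ = 0,
  M(u, v) = r_uv · N̂ = 8/sqrt(64*u^2 + 64*v^2 + 1),
  N(u, v) = r_vv · N̂ = 0.
Evaluating at (u, v) = (5, -5/2):
  L = 0, M = 8*sqrt(2001)/2001, N = 0.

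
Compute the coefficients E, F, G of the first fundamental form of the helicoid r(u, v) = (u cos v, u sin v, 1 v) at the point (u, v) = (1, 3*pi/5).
E = 1;  F = 0;  G = 2

Partials: r_u = (cos(v), sin(v), 0), r_v = (-u*sin(v), u*cos(v), 1). As functions of (u, v):
  E = r_u · r_u = 1,
  F = r_u · r_v = 0,
  G = r_v · r_v = u^2 + 1.
Evaluating at (u, v) = (1, 3*pi/5): E = 1, F = 0, G = 2.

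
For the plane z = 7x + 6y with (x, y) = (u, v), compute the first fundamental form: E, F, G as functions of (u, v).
E = 50;  F = 42;  G = 37

Compute partials: r_u = (1, 0, 7), r_v = (0, 1, 6). Then
  E = r_u · r_u = 50,
  F = r_u · r_v = 42,
  G = r_v · r_v = 37.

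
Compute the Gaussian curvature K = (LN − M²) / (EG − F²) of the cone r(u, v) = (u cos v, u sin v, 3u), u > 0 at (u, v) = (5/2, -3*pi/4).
K = 0

Coefficients of the first fundamental form: E = 10, F = 0, G = u^2.
Coefficients of the second fundamental form: L = 0, M = 0, N = 3*sqrt(10)*u^2/(10*Abs(u)).
Assemble K = (LN − M²)/(EG − F²) = 0. At (u, v) = (5/2, -3*pi/4): K = 0.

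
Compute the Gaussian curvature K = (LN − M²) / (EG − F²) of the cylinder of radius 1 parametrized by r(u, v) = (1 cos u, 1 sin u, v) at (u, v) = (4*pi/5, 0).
K = 0

Coefficients of the first fundamental form: E = 1, F = 0, G = 1.
Coefficients of the second fundamental form: L = -1, M = 0, N = 0.
Assemble K = (LN − M²)/(EG − F²) = 0. At (u, v) = (4*pi/5, 0): K = 0.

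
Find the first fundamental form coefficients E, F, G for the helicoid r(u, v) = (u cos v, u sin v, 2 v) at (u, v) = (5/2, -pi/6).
E = 1;  F = 0;  G = 41/4

Partials: r_u = (cos(v), sin(v), 0), r_v = (-u*sin(v), u*cos(v), 2). As functions of (u, v):
  E = r_u · r_u = 1,
  F = r_u · r_v = 0,
  G = r_v · r_v = u^2 + 4.
Evaluating at (u, v) = (5/2, -pi/6): E = 1, F = 0, G = 41/4.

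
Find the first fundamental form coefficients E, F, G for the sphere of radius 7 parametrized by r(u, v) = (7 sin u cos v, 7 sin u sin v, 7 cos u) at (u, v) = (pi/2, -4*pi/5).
E = 49;  F = 0;  G = 49

Partials: r_u = (7*cos(u)*cos(v), 7*sin(v)*cos(u), -7*sin(u)), r_v = (-7*sin(u)*sin(v), 7*sin(u)*cos(v), 0). As functions of (u, v):
  E = r_u · r_u = 49,
  F = r_u · r_v = 0,
  G = r_v · r_v = 49*sin(u)^2.
Evaluating at (u, v) = (pi/2, -4*pi/5): E = 49, F = 0, G = 49.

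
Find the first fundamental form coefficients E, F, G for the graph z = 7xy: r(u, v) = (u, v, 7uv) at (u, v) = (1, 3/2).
E = 445/4;  F = 147/2;  G = 50

Partials: r_u = (1, 0, 7*v), r_v = (0, 1, 7*u). As functions of (u, v):
  E = r_u · r_u = 49*v^2 + 1,
  F = r_u · r_v = 49*u*v,
  G = r_v · r_v = 49*u^2 + 1.
Evaluating at (u, v) = (1, 3/2): E = 445/4, F = 147/2, G = 50.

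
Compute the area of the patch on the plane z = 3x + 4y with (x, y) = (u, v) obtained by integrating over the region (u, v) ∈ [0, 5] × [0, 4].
Area = 20*sqrt(26)

Area = ∫∫ √(EG − F²) du dv with √(EG − F²) = sqrt(26). Integrating over [0, 5] × [0, 4] gives 20*sqrt(26).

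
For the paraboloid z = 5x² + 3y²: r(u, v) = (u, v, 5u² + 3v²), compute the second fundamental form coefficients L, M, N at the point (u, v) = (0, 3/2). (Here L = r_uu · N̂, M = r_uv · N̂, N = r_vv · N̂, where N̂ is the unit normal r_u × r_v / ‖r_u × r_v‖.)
L = 5*sqrt(82)/41;  M = 0;  N = 3*sqrt(82)/41

Compute the unit normal N̂(u, v) = (-10*u/sqrt(100*u^2 + 36*v^2 + 1), -6*v/sqrt(100*u^2 + 36*v^2 + 1), 1/sqrt(100*u^2 + 36*v^2 + 1)), and the second partials r_uu, r_uv, r_vv. Take dot products:
  L(u, v) = r_uu · N̂ = 10/sqrt(100*u^2 + 36*v^2 + 1),
  M(u, v) = r_uv · N̂ = 0,
  N(u, v) = r_vv · N̂ = 6/sqrt(100*u^2 + 36*v^2 + 1).
Evaluating at (u, v) = (0, 3/2):
  L = 5*sqrt(82)/41, M = 0, N = 3*sqrt(82)/41.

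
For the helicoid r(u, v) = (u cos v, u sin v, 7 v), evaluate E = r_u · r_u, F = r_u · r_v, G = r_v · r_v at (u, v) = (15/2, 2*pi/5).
E = 1;  F = 0;  G = 421/4

Partials: r_u = (cos(v), sin(v), 0), r_v = (-u*sin(v), u*cos(v), 7). As functions of (u, v):
  E = r_u · r_u = 1,
  F = r_u · r_v = 0,
  G = r_v · r_v = u^2 + 49.
Evaluating at (u, v) = (15/2, 2*pi/5): E = 1, F = 0, G = 421/4.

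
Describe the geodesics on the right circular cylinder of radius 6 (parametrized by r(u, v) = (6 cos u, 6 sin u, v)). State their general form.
The cylinder is flat (K = 0) and locally isometric to the plane via the development (u, v) ↦ (6 u, v). Geodesics are the pre-images of straight lines: circles (v constant), vertical lines (u constant), and helices (v = c · u + d) for constants c, d.

A right cylinder has E = 6², F = 0, G = 1, so EG − F² = 6², and L = −6, M = N = 0, giving K = (LN − M²)/(EG − F²) = 0 everywhere. A flat surface is locally isometric to the Euclidean plane via the map (u, v) ↦ (6 u, v). Straight lines in the (x̃, ỹ) plane pull back to: (a) horizontal circles (v = const), (b) vertical generators (u = const), and (c) helices (6 u tan θ = v, i.e. v = c · u + d).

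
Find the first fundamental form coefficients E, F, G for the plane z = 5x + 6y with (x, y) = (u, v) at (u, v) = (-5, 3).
E = 26;  F = 30;  G = 37

Partials: r_u = (1, 0, 5), r_v = (0, 1, 6). As functions of (u, v):
  E = r_u · r_u = 26,
  F = r_u · r_v = 30,
  G = r_v · r_v = 37.
Evaluating at (u, v) = (-5, 3): E = 26, F = 30, G = 37.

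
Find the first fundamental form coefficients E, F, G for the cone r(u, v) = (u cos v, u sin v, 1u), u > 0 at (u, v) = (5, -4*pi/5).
E = 2;  F = 0;  G = 25

Partials: r_u = (cos(v), sin(v), 1), r_v = (-u*sin(v), u*cos(v), 0). As functions of (u, v):
  E = r_u · r_u = 2,
  F = r_u · r_v = 0,
  G = r_v · r_v = u^2.
Evaluating at (u, v) = (5, -4*pi/5): E = 2, F = 0, G = 25.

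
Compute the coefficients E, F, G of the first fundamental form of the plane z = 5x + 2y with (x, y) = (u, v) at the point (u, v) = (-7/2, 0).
E = 26;  F = 10;  G = 5

Partials: r_u = (1, 0, 5), r_v = (0, 1, 2). As functions of (u, v):
  E = r_u · r_u = 26,
  F = r_u · r_v = 10,
  G = r_v · r_v = 5.
Evaluating at (u, v) = (-7/2, 0): E = 26, F = 10, G = 5.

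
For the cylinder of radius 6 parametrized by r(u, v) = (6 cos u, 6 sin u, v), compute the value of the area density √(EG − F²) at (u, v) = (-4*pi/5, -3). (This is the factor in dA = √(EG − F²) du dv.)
√(EG − F²)|_{(-4*pi/5, -3)} = 6

E = 36, F = 0, G = 1, so EG − F² = 36. Taking the positive square root: √(EG − F²) = 6. At (u, v) = (-4*pi/5, -3): 6.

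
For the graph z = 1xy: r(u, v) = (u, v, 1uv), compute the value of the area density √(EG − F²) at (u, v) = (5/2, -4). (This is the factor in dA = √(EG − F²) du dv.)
√(EG − F²)|_{(5/2, -4)} = sqrt(93)/2

E = v^2 + 1, F = u*v, G = u^2 + 1, so EG − F² = u^2 + v^2 + 1. Taking the positive square root: √(EG − F²) = sqrt(u^2 + v^2 + 1). At (u, v) = (5/2, -4): sqrt(93)/2.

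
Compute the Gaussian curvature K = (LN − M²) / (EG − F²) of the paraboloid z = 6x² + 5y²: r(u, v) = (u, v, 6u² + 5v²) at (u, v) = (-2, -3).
K = 120/2181529

Coefficients of the first fundamental form: E = 144*u^2 + 1, F = 120*u*v, G = 100*v^2 + 1.
Coefficients of the second fundamental form: L = 12/sqrt(144*u^2 + 100*v^2 + 1), M = 0, N = 10/sqrt(144*u^2 + 100*v^2 + 1).
Assemble K = (LN − M²)/(EG − F²) = 120/(20736*u^4 + 28800*u^2*v^2 + 288*u^2 + 10000*v^4 + 200*v^2 + 1). At (u, v) = (-2, -3): K = 120/2181529.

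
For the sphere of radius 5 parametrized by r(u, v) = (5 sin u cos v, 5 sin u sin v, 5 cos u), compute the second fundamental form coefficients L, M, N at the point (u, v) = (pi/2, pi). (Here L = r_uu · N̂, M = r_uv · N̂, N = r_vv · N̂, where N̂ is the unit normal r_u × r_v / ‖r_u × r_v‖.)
L = -5;  M = 0;  N = -5

Compute the unit normal N̂(u, v) = (sin(u)^2*cos(v)/Abs(sin(u)), sin(u)^2*sin(v)/Abs(sin(u)), sin(2*u)/(2*Abs(sin(u)))), and the second partials r_uu, r_uv, r_vv. Take dot products:
  L(u, v) = r_uu · N̂ = -5*sin(u)/Abs(sin(u)),
  M(u, v) = r_uv · N̂ = 0,
  N(u, v) = r_vv · N̂ = -5*sin(u)^3/Abs(sin(u)).
Evaluating at (u, v) = (pi/2, pi):
  L = -5, M = 0, N = -5.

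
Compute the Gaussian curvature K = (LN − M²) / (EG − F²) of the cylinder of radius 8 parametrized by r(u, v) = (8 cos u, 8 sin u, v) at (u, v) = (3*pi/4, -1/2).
K = 0

Coefficients of the first fundamental form: E = 64, F = 0, G = 1.
Coefficients of the second fundamental form: L = -8, M = 0, N = 0.
Assemble K = (LN − M²)/(EG − F²) = 0. At (u, v) = (3*pi/4, -1/2): K = 0.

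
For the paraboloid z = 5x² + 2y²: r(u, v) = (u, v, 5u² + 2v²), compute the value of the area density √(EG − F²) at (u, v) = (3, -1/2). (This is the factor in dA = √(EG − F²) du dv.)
√(EG − F²)|_{(3, -1/2)} = sqrt(905)

E = 100*u^2 + 1, F = 40*u*v, G = 16*v^2 + 1, so EG − F² = 100*u^2 + 16*v^2 + 1. Taking the positive square root: √(EG − F²) = sqrt(100*u^2 + 16*v^2 + 1). At (u, v) = (3, -1/2): sqrt(905).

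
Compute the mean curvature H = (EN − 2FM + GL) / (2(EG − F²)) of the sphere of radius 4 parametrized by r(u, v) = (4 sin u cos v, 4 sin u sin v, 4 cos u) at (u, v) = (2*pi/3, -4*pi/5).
H = -1/4

With E = 16, F = 0, G = 16*sin(u)^2, L = -4*sin(u)/Abs(sin(u)), M = 0, N = -4*sin(u)^3/Abs(sin(u)), assemble
  H = (EN − 2FM + GL) / (2(EG − F²)) = -sin(u)/(4*Abs(sin(u))).
At (u, v) = (2*pi/3, -4*pi/5): H = -1/4.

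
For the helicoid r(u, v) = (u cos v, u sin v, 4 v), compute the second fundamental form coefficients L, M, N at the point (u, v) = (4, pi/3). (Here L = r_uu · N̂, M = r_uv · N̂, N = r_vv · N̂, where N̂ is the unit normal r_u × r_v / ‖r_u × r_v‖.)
L = 0;  M = -sqrt(2)/2;  N = 0

Compute the unit normal N̂(u, v) = (4*sin(v)/sqrt(u^2 + 16), -4*cos(v)/sqrt(u^2 + 16), u/sqrt(u^2 + 16)), and the second partials r_uu, r_uv, r_vv. Take dot products:
  L(u, v) = r_uu · N̂ = 0,
  M(u, v) = r_uv · N̂ = -4/sqrt(u^2 + 16),
  N(u, v) = r_vv · N̂ = 0.
Evaluating at (u, v) = (4, pi/3):
  L = 0, M = -sqrt(2)/2, N = 0.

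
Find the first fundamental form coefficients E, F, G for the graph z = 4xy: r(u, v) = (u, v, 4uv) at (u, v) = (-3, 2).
E = 65;  F = -96;  G = 145

Partials: r_u = (1, 0, 4*v), r_v = (0, 1, 4*u). As functions of (u, v):
  E = r_u · r_u = 16*v^2 + 1,
  F = r_u · r_v = 16*u*v,
  G = r_v · r_v = 16*u^2 + 1.
Evaluating at (u, v) = (-3, 2): E = 65, F = -96, G = 145.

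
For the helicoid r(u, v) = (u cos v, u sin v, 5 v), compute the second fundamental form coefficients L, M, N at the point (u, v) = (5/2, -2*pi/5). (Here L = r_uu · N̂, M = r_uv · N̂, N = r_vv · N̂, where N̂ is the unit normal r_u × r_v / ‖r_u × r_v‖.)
L = 0;  M = -2*sqrt(5)/5;  N = 0

Compute the unit normal N̂(u, v) = (5*sin(v)/sqrt(u^2 + 25), -5*cos(v)/sqrt(u^2 + 25), u/sqrt(u^2 + 25)), and the second partials r_uu, r_uv, r_vv. Take dot products:
  L(u, v) = r_uu · N̂ = 0,
  M(u, v) = r_uv · N̂ = -5/sqrt(u^2 + 25),
  N(u, v) = r_vv · N̂ = 0.
Evaluating at (u, v) = (5/2, -2*pi/5):
  L = 0, M = -2*sqrt(5)/5, N = 0.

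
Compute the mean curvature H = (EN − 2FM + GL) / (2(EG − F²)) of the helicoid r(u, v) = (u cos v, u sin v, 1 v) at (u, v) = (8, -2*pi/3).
H = 0

With E = 1, F = 0, G = u^2 + 1, L = 0, M = -1/sqrt(u^2 + 1), N = 0, assemble
  H = (EN − 2FM + GL) / (2(EG − F²)) = 0.
At (u, v) = (8, -2*pi/3): H = 0.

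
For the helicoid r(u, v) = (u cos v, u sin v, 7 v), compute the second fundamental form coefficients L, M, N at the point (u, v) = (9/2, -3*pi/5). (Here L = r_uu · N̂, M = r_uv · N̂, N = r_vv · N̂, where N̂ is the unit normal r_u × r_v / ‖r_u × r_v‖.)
L = 0;  M = -14*sqrt(277)/277;  N = 0

Compute the unit normal N̂(u, v) = (7*sin(v)/sqrt(u^2 + 49), -7*cos(v)/sqrt(u^2 + 49), u/sqrt(u^2 + 49)), and the second partials r_uu, r_uv, r_vv. Take dot products:
  L(u, v) = r_uu · N̂ = 0,
  M(u, v) = r_uv · N̂ = -7/sqrt(u^2 + 49),
  N(u, v) = r_vv · N̂ = 0.
Evaluating at (u, v) = (9/2, -3*pi/5):
  L = 0, M = -14*sqrt(277)/277, N = 0.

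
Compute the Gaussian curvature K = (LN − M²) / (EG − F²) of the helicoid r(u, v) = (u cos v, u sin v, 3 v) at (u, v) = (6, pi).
K = -1/225

Coefficients of the first fundamental form: E = 1, F = 0, G = u^2 + 9.
Coefficients of the second fundamental form: L = 0, M = -3/sqrt(u^2 + 9), N = 0.
Assemble K = (LN − M²)/(EG − F²) = -9/(u^2 + 9)^2. At (u, v) = (6, pi): K = -1/225.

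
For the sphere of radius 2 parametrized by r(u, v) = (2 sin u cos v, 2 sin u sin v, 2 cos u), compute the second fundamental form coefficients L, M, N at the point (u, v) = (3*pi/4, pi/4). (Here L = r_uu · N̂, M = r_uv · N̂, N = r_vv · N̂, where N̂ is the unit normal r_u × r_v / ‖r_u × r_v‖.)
L = -2;  M = 0;  N = -1

Compute the unit normal N̂(u, v) = (sin(u)^2*cos(v)/Abs(sin(u)), sin(u)^2*sin(v)/Abs(sin(u)), sin(2*u)/(2*Abs(sin(u)))), and the second partials r_uu, r_uv, r_vv. Take dot products:
  L(u, v) = r_uu · N̂ = -2*sin(u)/Abs(sin(u)),
  M(u, v) = r_uv · N̂ = 0,
  N(u, v) = r_vv · N̂ = -2*sin(u)^3/Abs(sin(u)).
Evaluating at (u, v) = (3*pi/4, pi/4):
  L = -2, M = 0, N = -1.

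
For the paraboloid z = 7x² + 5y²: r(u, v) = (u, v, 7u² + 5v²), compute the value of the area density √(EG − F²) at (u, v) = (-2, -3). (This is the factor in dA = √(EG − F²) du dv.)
√(EG − F²)|_{(-2, -3)} = sqrt(1685)

E = 196*u^2 + 1, F = 140*u*v, G = 100*v^2 + 1, so EG − F² = 196*u^2 + 100*v^2 + 1. Taking the positive square root: √(EG − F²) = sqrt(196*u^2 + 100*v^2 + 1). At (u, v) = (-2, -3): sqrt(1685).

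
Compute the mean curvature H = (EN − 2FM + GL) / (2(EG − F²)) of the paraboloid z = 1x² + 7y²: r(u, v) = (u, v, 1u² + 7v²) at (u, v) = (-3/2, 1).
H = 267*sqrt(206)/42436

With E = 4*u^2 + 1, F = 28*u*v, G = 196*v^2 + 1, L = 2/sqrt(4*u^2 + 196*v^2 + 1), M = 0, N = 14/sqrt(4*u^2 + 196*v^2 + 1), assemble
  H = (EN − 2FM + GL) / (2(EG − F²)) = 4*(7*u^2 + 49*v^2 + 2)/(4*u^2 + 196*v^2 + 1)^(3/2).
At (u, v) = (-3/2, 1): H = 267*sqrt(206)/42436.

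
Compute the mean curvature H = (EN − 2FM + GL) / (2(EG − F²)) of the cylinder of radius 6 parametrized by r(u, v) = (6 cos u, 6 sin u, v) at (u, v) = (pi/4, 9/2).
H = -1/12

With E = 36, F = 0, G = 1, L = -6, M = 0, N = 0, assemble
  H = (EN − 2FM + GL) / (2(EG − F²)) = -1/12.
At (u, v) = (pi/4, 9/2): H = -1/12.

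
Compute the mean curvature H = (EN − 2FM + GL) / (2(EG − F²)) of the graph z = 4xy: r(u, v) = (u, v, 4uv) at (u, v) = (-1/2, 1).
H = 32*sqrt(21)/441

With E = 16*v^2 + 1, F = 16*u*v, G = 16*u^2 + 1, L = 0, M = 4/sqrt(16*u^2 + 16*v^2 + 1), N = 0, assemble
  H = (EN − 2FM + GL) / (2(EG − F²)) = -64*u*v/(16*u^2 + 16*v^2 + 1)^(3/2).
At (u, v) = (-1/2, 1): H = 32*sqrt(21)/441.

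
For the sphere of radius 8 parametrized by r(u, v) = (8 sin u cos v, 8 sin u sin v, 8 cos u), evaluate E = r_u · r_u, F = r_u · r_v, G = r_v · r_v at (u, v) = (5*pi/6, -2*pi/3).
E = 64;  F = 0;  G = 16

Partials: r_u = (8*cos(u)*cos(v), 8*sin(v)*cos(u), -8*sin(u)), r_v = (-8*sin(u)*sin(v), 8*sin(u)*cos(v), 0). As functions of (u, v):
  E = r_u · r_u = 64,
  F = r_u · r_v = 0,
  G = r_v · r_v = 64*sin(u)^2.
Evaluating at (u, v) = (5*pi/6, -2*pi/3): E = 64, F = 0, G = 16.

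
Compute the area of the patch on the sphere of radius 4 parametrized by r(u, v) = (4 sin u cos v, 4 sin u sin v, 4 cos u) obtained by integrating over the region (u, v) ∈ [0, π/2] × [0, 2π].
Area = 32*pi

Area = ∫∫ √(EG − F²) du dv with √(EG − F²) = 16*Abs(sin(u)). Integrating over [0, π/2] × [0, 2π] gives 32*pi.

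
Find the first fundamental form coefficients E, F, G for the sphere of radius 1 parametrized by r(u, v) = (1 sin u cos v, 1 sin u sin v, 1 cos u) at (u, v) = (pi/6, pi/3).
E = 1;  F = 0;  G = 1/4

Partials: r_u = (cos(u)*cos(v), sin(v)*cos(u), -sin(u)), r_v = (-sin(u)*sin(v), sin(u)*cos(v), 0). As functions of (u, v):
  E = r_u · r_u = 1,
  F = r_u · r_v = 0,
  G = r_v · r_v = sin(u)^2.
Evaluating at (u, v) = (pi/6, pi/3): E = 1, F = 0, G = 1/4.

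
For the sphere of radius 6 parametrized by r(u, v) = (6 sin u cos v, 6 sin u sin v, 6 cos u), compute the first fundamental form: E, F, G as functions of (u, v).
E = 36;  F = 0;  G = 36*sin(u)^2

Compute partials: r_u = (6*cos(u)*cos(v), 6*sin(v)*cos(u), -6*sin(u)), r_v = (-6*sin(u)*sin(v), 6*sin(u)*cos(v), 0). Then
  E = r_u · r_u = 36,
  F = r_u · r_v = 0,
  G = r_v · r_v = 36*sin(u)^2.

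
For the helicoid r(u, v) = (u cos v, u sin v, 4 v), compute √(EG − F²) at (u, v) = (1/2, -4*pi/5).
√(EG − F²)|_{(1/2, -4*pi/5)} = sqrt(65)/2

E = 1, F = 0, G = u^2 + 16; EG − F² = u^2 + 16; √(EG − F²) = sqrt(u^2 + 16). At the given point: sqrt(65)/2.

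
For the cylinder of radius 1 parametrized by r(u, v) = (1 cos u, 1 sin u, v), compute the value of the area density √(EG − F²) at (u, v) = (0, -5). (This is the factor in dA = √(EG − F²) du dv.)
√(EG − F²)|_{(0, -5)} = 1

E = 1, F = 0, G = 1, so EG − F² = 1. Taking the positive square root: √(EG − F²) = 1. At (u, v) = (0, -5): 1.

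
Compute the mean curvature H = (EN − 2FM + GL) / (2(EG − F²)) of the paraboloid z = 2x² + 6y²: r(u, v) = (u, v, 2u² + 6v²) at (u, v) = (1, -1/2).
H = 176*sqrt(53)/2809

With E = 16*u^2 + 1, F = 48*u*v, G = 144*v^2 + 1, L = 4/sqrt(16*u^2 + 144*v^2 + 1), M = 0, N = 12/sqrt(16*u^2 + 144*v^2 + 1), assemble
  H = (EN − 2FM + GL) / (2(EG − F²)) = 8*(12*u^2 + 36*v^2 + 1)/(16*u^2 + 144*v^2 + 1)^(3/2).
At (u, v) = (1, -1/2): H = 176*sqrt(53)/2809.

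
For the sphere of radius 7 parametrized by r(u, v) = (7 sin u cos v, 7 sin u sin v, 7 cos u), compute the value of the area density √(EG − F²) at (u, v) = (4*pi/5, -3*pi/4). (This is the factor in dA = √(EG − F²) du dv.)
√(EG − F²)|_{(4*pi/5, -3*pi/4)} = 49*sqrt(10 - 2*sqrt(5))/4

E = 49, F = 0, G = 49*sin(u)^2, so EG − F² = 2401*sin(u)^2. Taking the positive square root: √(EG − F²) = 49*Abs(sin(u)). At (u, v) = (4*pi/5, -3*pi/4): 49*sqrt(10 - 2*sqrt(5))/4.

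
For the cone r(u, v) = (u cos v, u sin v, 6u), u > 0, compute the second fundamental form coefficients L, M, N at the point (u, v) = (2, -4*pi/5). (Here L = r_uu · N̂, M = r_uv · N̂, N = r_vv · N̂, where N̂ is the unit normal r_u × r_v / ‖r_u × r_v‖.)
L = 0;  M = 0;  N = 12*sqrt(37)/37

Compute the unit normal N̂(u, v) = (-6*sqrt(37)*u*cos(v)/(37*Abs(u)), -6*sqrt(37)*u*sin(v)/(37*Abs(u)), sqrt(37)*u/(37*Abs(u))), and the second partials r_uu, r_uv, r_vv. Take dot products:
  L(u, v) = r_uu · N̂ = 0,
  M(u, v) = r_uv · N̂ = 0,
  N(u, v) = r_vv · N̂ = 6*sqrt(37)*u^2/(37*Abs(u)).
Evaluating at (u, v) = (2, -4*pi/5):
  L = 0, M = 0, N = 12*sqrt(37)/37.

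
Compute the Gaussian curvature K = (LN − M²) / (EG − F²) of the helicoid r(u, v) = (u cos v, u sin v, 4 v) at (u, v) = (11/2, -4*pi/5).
K = -256/34225

Coefficients of the first fundamental form: E = 1, F = 0, G = u^2 + 16.
Coefficients of the second fundamental form: L = 0, M = -4/sqrt(u^2 + 16), N = 0.
Assemble K = (LN − M²)/(EG − F²) = -16/(u^2 + 16)^2. At (u, v) = (11/2, -4*pi/5): K = -256/34225.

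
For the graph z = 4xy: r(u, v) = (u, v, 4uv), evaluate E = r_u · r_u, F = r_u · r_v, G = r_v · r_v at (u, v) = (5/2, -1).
E = 17;  F = -40;  G = 101

Partials: r_u = (1, 0, 4*v), r_v = (0, 1, 4*u). As functions of (u, v):
  E = r_u · r_u = 16*v^2 + 1,
  F = r_u · r_v = 16*u*v,
  G = r_v · r_v = 16*u^2 + 1.
Evaluating at (u, v) = (5/2, -1): E = 17, F = -40, G = 101.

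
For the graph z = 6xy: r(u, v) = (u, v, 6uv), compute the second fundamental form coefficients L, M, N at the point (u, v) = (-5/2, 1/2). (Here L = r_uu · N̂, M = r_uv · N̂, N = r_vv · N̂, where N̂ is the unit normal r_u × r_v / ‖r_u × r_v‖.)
L = 0;  M = 6*sqrt(235)/235;  N = 0

Compute the unit normal N̂(u, v) = (-6*v/sqrt(36*u^2 + 36*v^2 + 1), -6*u/sqrt(36*u^2 + 36*v^2 + 1), 1/sqrt(36*u^2 + 36*v^2 + 1)), and the second partials r_uu, r_uv, r_vv. Take dot products:
  L(u, v) = r_uu · N̂ = 0,
  M(u, v) = r_uv · N̂ = 6/sqrt(36*u^2 + 36*v^2 + 1),
  N(u, v) = r_vv · N̂ = 0.
Evaluating at (u, v) = (-5/2, 1/2):
  L = 0, M = 6*sqrt(235)/235, N = 0.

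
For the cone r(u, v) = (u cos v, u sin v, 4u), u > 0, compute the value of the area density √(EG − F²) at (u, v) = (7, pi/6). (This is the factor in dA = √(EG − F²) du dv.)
√(EG − F²)|_{(7, pi/6)} = 7*sqrt(17)

E = 17, F = 0, G = u^2, so EG − F² = 17*u^2. Taking the positive square root: √(EG − F²) = sqrt(17)*Abs(u). At (u, v) = (7, pi/6): 7*sqrt(17).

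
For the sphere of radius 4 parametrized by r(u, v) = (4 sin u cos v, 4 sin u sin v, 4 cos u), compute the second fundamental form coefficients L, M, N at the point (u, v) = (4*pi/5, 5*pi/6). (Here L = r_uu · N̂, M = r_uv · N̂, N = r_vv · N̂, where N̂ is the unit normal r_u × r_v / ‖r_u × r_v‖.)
L = -4;  M = 0;  N = -5/2 + sqrt(5)/2

Compute the unit normal N̂(u, v) = (sin(u)^2*cos(v)/Abs(sin(u)), sin(u)^2*sin(v)/Abs(sin(u)), sin(2*u)/(2*Abs(sin(u)))), and the second partials r_uu, r_uv, r_vv. Take dot products:
  L(u, v) = r_uu · N̂ = -4*sin(u)/Abs(sin(u)),
  M(u, v) = r_uv · N̂ = 0,
  N(u, v) = r_vv · N̂ = -4*sin(u)^3/Abs(sin(u)).
Evaluating at (u, v) = (4*pi/5, 5*pi/6):
  L = -4, M = 0, N = -5/2 + sqrt(5)/2.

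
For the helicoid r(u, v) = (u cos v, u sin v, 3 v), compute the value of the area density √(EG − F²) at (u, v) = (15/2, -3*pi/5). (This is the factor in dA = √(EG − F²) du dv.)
√(EG − F²)|_{(15/2, -3*pi/5)} = 3*sqrt(29)/2

E = 1, F = 0, G = u^2 + 9, so EG − F² = u^2 + 9. Taking the positive square root: √(EG − F²) = sqrt(u^2 + 9). At (u, v) = (15/2, -3*pi/5): 3*sqrt(29)/2.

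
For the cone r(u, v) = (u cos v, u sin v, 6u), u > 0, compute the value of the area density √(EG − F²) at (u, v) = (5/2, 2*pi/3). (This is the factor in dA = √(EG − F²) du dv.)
√(EG − F²)|_{(5/2, 2*pi/3)} = 5*sqrt(37)/2

E = 37, F = 0, G = u^2, so EG − F² = 37*u^2. Taking the positive square root: √(EG − F²) = sqrt(37)*Abs(u). At (u, v) = (5/2, 2*pi/3): 5*sqrt(37)/2.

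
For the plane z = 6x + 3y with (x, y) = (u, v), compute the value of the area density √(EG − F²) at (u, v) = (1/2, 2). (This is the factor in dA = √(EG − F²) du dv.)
√(EG − F²)|_{(1/2, 2)} = sqrt(46)

E = 37, F = 18, G = 10, so EG − F² = 46. Taking the positive square root: √(EG − F²) = sqrt(46). At (u, v) = (1/2, 2): sqrt(46).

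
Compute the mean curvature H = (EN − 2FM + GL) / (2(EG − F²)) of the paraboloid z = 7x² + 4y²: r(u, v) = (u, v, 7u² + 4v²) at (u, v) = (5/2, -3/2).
H = 5919*sqrt(1370)/1876900

With E = 196*u^2 + 1, F = 112*u*v, G = 64*v^2 + 1, L = 14/sqrt(196*u^2 + 64*v^2 + 1), M = 0, N = 8/sqrt(196*u^2 + 64*v^2 + 1), assemble
  H = (EN − 2FM + GL) / (2(EG − F²)) = (784*u^2 + 448*v^2 + 11)/(196*u^2 + 64*v^2 + 1)^(3/2).
At (u, v) = (5/2, -3/2): H = 5919*sqrt(1370)/1876900.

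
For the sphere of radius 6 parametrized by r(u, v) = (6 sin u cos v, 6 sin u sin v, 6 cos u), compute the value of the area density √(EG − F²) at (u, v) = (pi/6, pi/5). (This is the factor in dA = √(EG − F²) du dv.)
√(EG − F²)|_{(pi/6, pi/5)} = 18

E = 36, F = 0, G = 36*sin(u)^2, so EG − F² = 1296*sin(u)^2. Taking the positive square root: √(EG − F²) = 36*Abs(sin(u)). At (u, v) = (pi/6, pi/5): 18.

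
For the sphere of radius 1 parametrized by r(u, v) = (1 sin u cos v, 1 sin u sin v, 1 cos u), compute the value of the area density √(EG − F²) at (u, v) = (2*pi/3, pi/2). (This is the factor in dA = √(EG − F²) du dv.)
√(EG − F²)|_{(2*pi/3, pi/2)} = sqrt(3)/2

E = 1, F = 0, G = sin(u)^2, so EG − F² = sin(u)^2. Taking the positive square root: √(EG − F²) = Abs(sin(u)). At (u, v) = (2*pi/3, pi/2): sqrt(3)/2.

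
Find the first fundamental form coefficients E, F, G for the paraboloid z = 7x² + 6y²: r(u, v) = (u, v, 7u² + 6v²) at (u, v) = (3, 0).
E = 1765;  F = 0;  G = 1

Partials: r_u = (1, 0, 14*u), r_v = (0, 1, 12*v). As functions of (u, v):
  E = r_u · r_u = 196*u^2 + 1,
  F = r_u · r_v = 168*u*v,
  G = r_v · r_v = 144*v^2 + 1.
Evaluating at (u, v) = (3, 0): E = 1765, F = 0, G = 1.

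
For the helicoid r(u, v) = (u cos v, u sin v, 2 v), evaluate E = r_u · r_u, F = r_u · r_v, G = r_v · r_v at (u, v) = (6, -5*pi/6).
E = 1;  F = 0;  G = 40

Partials: r_u = (cos(v), sin(v), 0), r_v = (-u*sin(v), u*cos(v), 2). As functions of (u, v):
  E = r_u · r_u = 1,
  F = r_u · r_v = 0,
  G = r_v · r_v = u^2 + 4.
Evaluating at (u, v) = (6, -5*pi/6): E = 1, F = 0, G = 40.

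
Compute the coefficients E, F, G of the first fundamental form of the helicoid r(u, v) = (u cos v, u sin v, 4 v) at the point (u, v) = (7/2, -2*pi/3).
E = 1;  F = 0;  G = 113/4

Partials: r_u = (cos(v), sin(v), 0), r_v = (-u*sin(v), u*cos(v), 4). As functions of (u, v):
  E = r_u · r_u = 1,
  F = r_u · r_v = 0,
  G = r_v · r_v = u^2 + 16.
Evaluating at (u, v) = (7/2, -2*pi/3): E = 1, F = 0, G = 113/4.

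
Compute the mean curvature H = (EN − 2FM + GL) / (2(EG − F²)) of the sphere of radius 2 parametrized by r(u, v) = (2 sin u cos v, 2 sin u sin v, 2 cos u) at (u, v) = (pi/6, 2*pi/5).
H = -1/2

With E = 4, F = 0, G = 4*sin(u)^2, L = -2*sin(u)/Abs(sin(u)), M = 0, N = -2*sin(u)^3/Abs(sin(u)), assemble
  H = (EN − 2FM + GL) / (2(EG − F²)) = -sin(u)/(2*Abs(sin(u))).
At (u, v) = (pi/6, 2*pi/5): H = -1/2.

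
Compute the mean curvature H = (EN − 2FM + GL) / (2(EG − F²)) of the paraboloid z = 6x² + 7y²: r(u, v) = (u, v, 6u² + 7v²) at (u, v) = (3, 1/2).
H = 9379*sqrt(1346)/1811716

With E = 144*u^2 + 1, F = 168*u*v, G = 196*v^2 + 1, L = 12/sqrt(144*u^2 + 196*v^2 + 1), M = 0, N = 14/sqrt(144*u^2 + 196*v^2 + 1), assemble
  H = (EN − 2FM + GL) / (2(EG − F²)) = (1008*u^2 + 1176*v^2 + 13)/(144*u^2 + 196*v^2 + 1)^(3/2).
At (u, v) = (3, 1/2): H = 9379*sqrt(1346)/1811716.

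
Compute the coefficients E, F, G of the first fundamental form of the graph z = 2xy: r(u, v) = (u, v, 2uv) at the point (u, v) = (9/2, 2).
E = 17;  F = 36;  G = 82

Partials: r_u = (1, 0, 2*v), r_v = (0, 1, 2*u). As functions of (u, v):
  E = r_u · r_u = 4*v^2 + 1,
  F = r_u · r_v = 4*u*v,
  G = r_v · r_v = 4*u^2 + 1.
Evaluating at (u, v) = (9/2, 2): E = 17, F = 36, G = 82.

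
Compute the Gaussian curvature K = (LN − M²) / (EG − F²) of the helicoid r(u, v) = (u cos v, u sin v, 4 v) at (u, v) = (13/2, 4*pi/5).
K = -256/54289

Coefficients of the first fundamental form: E = 1, F = 0, G = u^2 + 16.
Coefficients of the second fundamental form: L = 0, M = -4/sqrt(u^2 + 16), N = 0.
Assemble K = (LN − M²)/(EG − F²) = -16/(u^2 + 16)^2. At (u, v) = (13/2, 4*pi/5): K = -256/54289.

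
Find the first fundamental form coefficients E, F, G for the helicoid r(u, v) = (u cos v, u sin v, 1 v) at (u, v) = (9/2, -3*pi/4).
E = 1;  F = 0;  G = 85/4

Partials: r_u = (cos(v), sin(v), 0), r_v = (-u*sin(v), u*cos(v), 1). As functions of (u, v):
  E = r_u · r_u = 1,
  F = r_u · r_v = 0,
  G = r_v · r_v = u^2 + 1.
Evaluating at (u, v) = (9/2, -3*pi/4): E = 1, F = 0, G = 85/4.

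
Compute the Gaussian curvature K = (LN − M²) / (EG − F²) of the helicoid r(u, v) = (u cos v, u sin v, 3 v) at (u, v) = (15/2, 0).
K = -16/7569

Coefficients of the first fundamental form: E = 1, F = 0, G = u^2 + 9.
Coefficients of the second fundamental form: L = 0, M = -3/sqrt(u^2 + 9), N = 0.
Assemble K = (LN − M²)/(EG − F²) = -9/(u^2 + 9)^2. At (u, v) = (15/2, 0): K = -16/7569.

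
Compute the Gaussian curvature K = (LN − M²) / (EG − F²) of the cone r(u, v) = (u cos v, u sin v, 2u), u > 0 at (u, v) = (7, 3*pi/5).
K = 0

Coefficients of the first fundamental form: E = 5, F = 0, G = u^2.
Coefficients of the second fundamental form: L = 0, M = 0, N = 2*sqrt(5)*u^2/(5*Abs(u)).
Assemble K = (LN − M²)/(EG − F²) = 0. At (u, v) = (7, 3*pi/5): K = 0.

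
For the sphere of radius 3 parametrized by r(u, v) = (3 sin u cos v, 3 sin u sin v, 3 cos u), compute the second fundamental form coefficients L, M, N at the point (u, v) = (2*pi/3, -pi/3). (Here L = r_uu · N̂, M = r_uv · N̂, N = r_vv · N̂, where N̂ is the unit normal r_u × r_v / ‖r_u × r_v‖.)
L = -3;  M = 0;  N = -9/4

Compute the unit normal N̂(u, v) = (sin(u)^2*cos(v)/Abs(sin(u)), sin(u)^2*sin(v)/Abs(sin(u)), sin(2*u)/(2*Abs(sin(u)))), and the second partials r_uu, r_uv, r_vv. Take dot products:
  L(u, v) = r_uu · N̂ = -3*sin(u)/Abs(sin(u)),
  M(u, v) = r_uv · N̂ = 0,
  N(u, v) = r_vv · N̂ = -3*sin(u)^3/Abs(sin(u)).
Evaluating at (u, v) = (2*pi/3, -pi/3):
  L = -3, M = 0, N = -9/4.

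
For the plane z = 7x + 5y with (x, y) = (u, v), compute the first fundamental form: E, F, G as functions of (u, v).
E = 50;  F = 35;  G = 26

Compute partials: r_u = (1, 0, 7), r_v = (0, 1, 5). Then
  E = r_u · r_u = 50,
  F = r_u · r_v = 35,
  G = r_v · r_v = 26.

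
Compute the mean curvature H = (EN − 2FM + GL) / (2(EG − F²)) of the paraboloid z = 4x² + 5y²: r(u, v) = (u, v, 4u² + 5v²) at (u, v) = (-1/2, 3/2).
H = 989*sqrt(2)/5324

With E = 64*u^2 + 1, F = 80*u*v, G = 100*v^2 + 1, L = 8/sqrt(64*u^2 + 100*v^2 + 1), M = 0, N = 10/sqrt(64*u^2 + 100*v^2 + 1), assemble
  H = (EN − 2FM + GL) / (2(EG − F²)) = (320*u^2 + 400*v^2 + 9)/(64*u^2 + 100*v^2 + 1)^(3/2).
At (u, v) = (-1/2, 3/2): H = 989*sqrt(2)/5324.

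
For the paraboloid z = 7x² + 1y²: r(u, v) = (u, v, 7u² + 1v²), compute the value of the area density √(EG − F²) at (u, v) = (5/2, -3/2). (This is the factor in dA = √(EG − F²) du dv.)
√(EG − F²)|_{(5/2, -3/2)} = sqrt(1235)

E = 196*u^2 + 1, F = 28*u*v, G = 4*v^2 + 1, so EG − F² = 196*u^2 + 4*v^2 + 1. Taking the positive square root: √(EG − F²) = sqrt(196*u^2 + 4*v^2 + 1). At (u, v) = (5/2, -3/2): sqrt(1235).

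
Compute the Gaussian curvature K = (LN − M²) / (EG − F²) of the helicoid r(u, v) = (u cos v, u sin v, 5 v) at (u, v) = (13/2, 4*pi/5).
K = -400/72361

Coefficients of the first fundamental form: E = 1, F = 0, G = u^2 + 25.
Coefficients of the second fundamental form: L = 0, M = -5/sqrt(u^2 + 25), N = 0.
Assemble K = (LN − M²)/(EG − F²) = -25/(u^2 + 25)^2. At (u, v) = (13/2, 4*pi/5): K = -400/72361.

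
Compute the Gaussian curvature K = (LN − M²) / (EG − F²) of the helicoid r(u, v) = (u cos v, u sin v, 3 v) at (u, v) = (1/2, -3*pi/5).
K = -144/1369

Coefficients of the first fundamental form: E = 1, F = 0, G = u^2 + 9.
Coefficients of the second fundamental form: L = 0, M = -3/sqrt(u^2 + 9), N = 0.
Assemble K = (LN − M²)/(EG − F²) = -9/(u^2 + 9)^2. At (u, v) = (1/2, -3*pi/5): K = -144/1369.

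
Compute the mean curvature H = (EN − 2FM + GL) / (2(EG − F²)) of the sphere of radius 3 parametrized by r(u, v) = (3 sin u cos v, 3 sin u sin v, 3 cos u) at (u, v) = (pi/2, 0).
H = -1/3

With E = 9, F = 0, G = 9*sin(u)^2, L = -3*sin(u)/Abs(sin(u)), M = 0, N = -3*sin(u)^3/Abs(sin(u)), assemble
  H = (EN − 2FM + GL) / (2(EG − F²)) = -sin(u)/(3*Abs(sin(u))).
At (u, v) = (pi/2, 0): H = -1/3.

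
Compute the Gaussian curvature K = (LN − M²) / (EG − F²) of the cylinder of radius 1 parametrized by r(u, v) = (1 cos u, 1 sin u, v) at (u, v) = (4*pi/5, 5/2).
K = 0

Coefficients of the first fundamental form: E = 1, F = 0, G = 1.
Coefficients of the second fundamental form: L = -1, M = 0, N = 0.
Assemble K = (LN − M²)/(EG − F²) = 0. At (u, v) = (4*pi/5, 5/2): K = 0.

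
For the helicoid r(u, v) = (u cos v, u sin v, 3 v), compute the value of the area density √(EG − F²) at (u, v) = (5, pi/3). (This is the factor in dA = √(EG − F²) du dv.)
√(EG − F²)|_{(5, pi/3)} = sqrt(34)

E = 1, F = 0, G = u^2 + 9, so EG − F² = u^2 + 9. Taking the positive square root: √(EG − F²) = sqrt(u^2 + 9). At (u, v) = (5, pi/3): sqrt(34).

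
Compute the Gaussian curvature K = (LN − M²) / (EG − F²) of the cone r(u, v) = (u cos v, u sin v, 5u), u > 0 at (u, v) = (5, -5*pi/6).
K = 0

Coefficients of the first fundamental form: E = 26, F = 0, G = u^2.
Coefficients of the second fundamental form: L = 0, M = 0, N = 5*sqrt(26)*u^2/(26*Abs(u)).
Assemble K = (LN − M²)/(EG − F²) = 0. At (u, v) = (5, -5*pi/6): K = 0.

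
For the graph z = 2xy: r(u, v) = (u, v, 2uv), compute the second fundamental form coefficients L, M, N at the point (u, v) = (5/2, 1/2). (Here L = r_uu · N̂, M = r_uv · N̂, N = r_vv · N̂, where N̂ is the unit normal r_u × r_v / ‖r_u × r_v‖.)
L = 0;  M = 2*sqrt(3)/9;  N = 0

Compute the unit normal N̂(u, v) = (-2*v/sqrt(4*u^2 + 4*v^2 + 1), -2*u/sqrt(4*u^2 + 4*v^2 + 1), 1/sqrt(4*u^2 + 4*v^2 + 1)), and the second partials r_uu, r_uv, r_vv. Take dot products:
  L(u, v) = r_uu · N̂ = 0,
  M(u, v) = r_uv · N̂ = 2/sqrt(4*u^2 + 4*v^2 + 1),
  N(u, v) = r_vv · N̂ = 0.
Evaluating at (u, v) = (5/2, 1/2):
  L = 0, M = 2*sqrt(3)/9, N = 0.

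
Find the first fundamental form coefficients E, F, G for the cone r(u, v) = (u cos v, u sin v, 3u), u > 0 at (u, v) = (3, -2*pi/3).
E = 10;  F = 0;  G = 9

Partials: r_u = (cos(v), sin(v), 3), r_v = (-u*sin(v), u*cos(v), 0). As functions of (u, v):
  E = r_u · r_u = 10,
  F = r_u · r_v = 0,
  G = r_v · r_v = u^2.
Evaluating at (u, v) = (3, -2*pi/3): E = 10, F = 0, G = 9.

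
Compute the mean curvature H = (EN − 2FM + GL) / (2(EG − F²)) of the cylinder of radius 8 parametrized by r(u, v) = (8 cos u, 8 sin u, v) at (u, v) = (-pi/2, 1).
H = -1/16

With E = 64, F = 0, G = 1, L = -8, M = 0, N = 0, assemble
  H = (EN − 2FM + GL) / (2(EG − F²)) = -1/16.
At (u, v) = (-pi/2, 1): H = -1/16.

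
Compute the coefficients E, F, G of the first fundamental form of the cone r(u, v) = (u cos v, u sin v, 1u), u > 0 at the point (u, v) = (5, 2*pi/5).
E = 2;  F = 0;  G = 25

Partials: r_u = (cos(v), sin(v), 1), r_v = (-u*sin(v), u*cos(v), 0). As functions of (u, v):
  E = r_u · r_u = 2,
  F = r_u · r_v = 0,
  G = r_v · r_v = u^2.
Evaluating at (u, v) = (5, 2*pi/5): E = 2, F = 0, G = 25.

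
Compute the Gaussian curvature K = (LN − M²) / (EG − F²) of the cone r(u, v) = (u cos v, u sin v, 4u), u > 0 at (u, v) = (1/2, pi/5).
K = 0

Coefficients of the first fundamental form: E = 17, F = 0, G = u^2.
Coefficients of the second fundamental form: L = 0, M = 0, N = 4*sqrt(17)*u^2/(17*Abs(u)).
Assemble K = (LN − M²)/(EG − F²) = 0. At (u, v) = (1/2, pi/5): K = 0.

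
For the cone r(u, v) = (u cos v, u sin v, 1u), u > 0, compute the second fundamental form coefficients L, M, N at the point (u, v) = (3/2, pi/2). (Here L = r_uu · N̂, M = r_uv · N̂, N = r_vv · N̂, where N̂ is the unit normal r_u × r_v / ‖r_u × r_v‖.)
L = 0;  M = 0;  N = 3*sqrt(2)/4

Compute the unit normal N̂(u, v) = (-sqrt(2)*u*cos(v)/(2*Abs(u)), -sqrt(2)*u*sin(v)/(2*Abs(u)), sqrt(2)*u/(2*Abs(u))), and the second partials r_uu, r_uv, r_vv. Take dot products:
  L(u, v) = r_uu · N̂ = 0,
  M(u, v) = r_uv · N̂ = 0,
  N(u, v) = r_vv · N̂ = sqrt(2)*u^2/(2*Abs(u)).
Evaluating at (u, v) = (3/2, pi/2):
  L = 0, M = 0, N = 3*sqrt(2)/4.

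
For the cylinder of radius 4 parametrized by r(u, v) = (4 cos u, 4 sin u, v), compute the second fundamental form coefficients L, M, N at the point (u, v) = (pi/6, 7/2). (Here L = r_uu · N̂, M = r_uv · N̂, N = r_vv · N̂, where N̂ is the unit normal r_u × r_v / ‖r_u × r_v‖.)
L = -4;  M = 0;  N = 0

Compute the unit normal N̂(u, v) = (cos(u), sin(u), 0), and the second partials r_uu, r_uv, r_vv. Take dot products:
  L(u, v) = r_uu · N̂ = -4,
  M(u, v) = r_uv · N̂ = 0,
  N(u, v) = r_vv · N̂ = 0.
Evaluating at (u, v) = (pi/6, 7/2):
  L = -4, M = 0, N = 0.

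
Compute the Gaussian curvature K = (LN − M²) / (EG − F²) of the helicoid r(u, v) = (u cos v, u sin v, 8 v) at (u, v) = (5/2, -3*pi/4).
K = -1024/78961

Coefficients of the first fundamental form: E = 1, F = 0, G = u^2 + 64.
Coefficients of the second fundamental form: L = 0, M = -8/sqrt(u^2 + 64), N = 0.
Assemble K = (LN − M²)/(EG − F²) = -64/(u^2 + 64)^2. At (u, v) = (5/2, -3*pi/4): K = -1024/78961.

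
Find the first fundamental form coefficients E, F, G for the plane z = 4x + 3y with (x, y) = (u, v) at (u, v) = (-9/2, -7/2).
E = 17;  F = 12;  G = 10

Partials: r_u = (1, 0, 4), r_v = (0, 1, 3). As functions of (u, v):
  E = r_u · r_u = 17,
  F = r_u · r_v = 12,
  G = r_v · r_v = 10.
Evaluating at (u, v) = (-9/2, -7/2): E = 17, F = 12, G = 10.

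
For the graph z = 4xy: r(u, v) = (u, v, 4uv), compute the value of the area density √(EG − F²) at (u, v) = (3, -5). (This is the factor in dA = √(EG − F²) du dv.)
√(EG − F²)|_{(3, -5)} = sqrt(545)

E = 16*v^2 + 1, F = 16*u*v, G = 16*u^2 + 1, so EG − F² = 16*u^2 + 16*v^2 + 1. Taking the positive square root: √(EG − F²) = sqrt(16*u^2 + 16*v^2 + 1). At (u, v) = (3, -5): sqrt(545).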